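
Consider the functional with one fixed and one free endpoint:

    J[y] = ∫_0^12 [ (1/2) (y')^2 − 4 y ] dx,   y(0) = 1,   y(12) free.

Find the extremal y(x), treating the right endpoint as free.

The Lagrangian L = (1/2) (y')^2 − 4 y gives
    ∂L/∂y = −4,   ∂L/∂y' = y'.
Euler-Lagrange: d/dx(y') − (−4) = 0, i.e. y'' + 4 = 0, so
    y(x) = −(4/2) x^2 + C1 x + C2.
Fixed left endpoint y(0) = 1 ⇒ C2 = 1.
The right endpoint x = 12 is free, so the natural (transversality) condition is ∂L/∂y' |_{x=12} = 0, i.e. y'(12) = 0.
Compute y'(x) = −4 x + C1, so y'(12) = −48 + C1 = 0 ⇒ C1 = 48.
Therefore the extremal is
    y(x) = −2 x^2 + 48 x + 1.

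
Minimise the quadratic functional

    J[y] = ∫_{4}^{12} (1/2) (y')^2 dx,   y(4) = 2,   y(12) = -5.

The Lagrangian is L = (1/2) (y')^2.
Compute ∂L/∂y = 0, ∂L/∂y' = y'.
The Euler-Lagrange equation d/dx(∂L/∂y') − ∂L/∂y = 0 reduces to
    y'' = 0.
Its general solution is
    y(x) = A x + B,
with A, B fixed by the endpoint conditions.
Applying the endpoint conditions y(4) = 2 and y(12) = -5: solve A·4 + B = 2 and A·12 + B = -5. Subtracting gives A(12 − 4) = -5 − 2, so A = -7/8, and B = 2 − A·4 = 11/2. Therefore
    y(x) = (-7/8) x + 11/2.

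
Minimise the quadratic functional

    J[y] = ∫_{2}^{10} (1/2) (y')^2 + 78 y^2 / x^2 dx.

The Lagrangian is L = (1/2) (y')^2 + 78 y^2 / x^2.
Compute ∂L/∂y = 156y/x^2, ∂L/∂y' = y'.
The Euler-Lagrange equation d/dx(∂L/∂y') − ∂L/∂y = 0 reduces to
    y'' − 156/x^2 · y = 0  (x > 0).
Its general solution is
    y(x) = A x^13 + B x^(-12),
with A, B fixed by the endpoint conditions.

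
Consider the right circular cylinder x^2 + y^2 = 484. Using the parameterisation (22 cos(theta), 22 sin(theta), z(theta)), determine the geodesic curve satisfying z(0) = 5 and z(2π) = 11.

Parameterise the cylinder of radius R = 22 as
    r(θ) = (22 cos θ, 22 sin θ, z(θ)).
The arc-length element is
    ds = sqrt(484 + (dz/dθ)^2) dθ,
so the Lagrangian is L = sqrt(484 + z'^2).
L depends on z' only, not on z or θ, so ∂L/∂z = 0 and
    ∂L/∂z' = z' / sqrt(484 + z'^2).
The Euler-Lagrange equation gives
    d/dθ( z' / sqrt(484 + z'^2) ) = 0,
so z' is constant. Integrating once:
    z(θ) = a θ + b,
a helix on the cylinder (a straight line when the cylinder is unrolled). The constants a, b are determined by the endpoint conditions.
With endpoint conditions z(0) = 5 and z(2π) = 11: from z(0) = b we get b = 5, and a·2π + 5 = 11 gives a = 3/π, so
    z(θ) = (3/π) θ + 5.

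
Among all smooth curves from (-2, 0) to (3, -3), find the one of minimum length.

Arc-length functional: J[y] = ∫ sqrt(1 + (y')^2) dx.
Lagrangian L = sqrt(1 + (y')^2) has no explicit y dependence, so ∂L/∂y = 0 and the Euler-Lagrange equation gives
    d/dx( y' / sqrt(1 + (y')^2) ) = 0  ⇒  y' / sqrt(1 + (y')^2) = const.
Hence y' is constant, so y(x) is affine.
Fitting the endpoints (-2, 0) and (3, -3):
    slope m = ((-3) − 0) / (3 − (-2)) = -3/5,
    intercept c = 0 − m·(-2) = -6/5.
Extremal: y(x) = (-3/5) x - 6/5.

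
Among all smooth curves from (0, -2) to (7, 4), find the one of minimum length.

Arc-length functional: J[y] = ∫ sqrt(1 + (y')^2) dx.
Lagrangian L = sqrt(1 + (y')^2) has no explicit y dependence, so ∂L/∂y = 0 and the Euler-Lagrange equation gives
    d/dx( y' / sqrt(1 + (y')^2) ) = 0  ⇒  y' / sqrt(1 + (y')^2) = const.
Hence y' is constant, so y(x) is affine.
Fitting the endpoints (0, -2) and (7, 4):
    slope m = (4 − (-2)) / (7 − 0) = 6/7,
    intercept c = (-2) − m·0 = -2.
Extremal: y(x) = (6/7) x - 2.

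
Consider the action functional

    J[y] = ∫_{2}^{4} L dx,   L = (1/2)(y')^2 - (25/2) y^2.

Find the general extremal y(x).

The Lagrangian is L = (1/2)(y')^2 - (25/2) y^2.
∂L/∂y = -25y.
∂L/∂y' = y'.
The Euler-Lagrange equation d/dx(∂L/∂y') − ∂L/∂y = 0 becomes:
    y'' + 25 y = 0
General solution: y(x) = A sin(5x) + B cos(5x), where A and B are arbitrary constants fixed by the endpoint conditions.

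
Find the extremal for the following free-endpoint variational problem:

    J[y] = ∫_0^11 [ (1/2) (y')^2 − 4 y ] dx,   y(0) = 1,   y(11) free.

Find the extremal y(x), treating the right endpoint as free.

The Lagrangian L = (1/2) (y')^2 − 4 y gives
    ∂L/∂y = −4,   ∂L/∂y' = y'.
Euler-Lagrange: d/dx(y') − (−4) = 0, i.e. y'' + 4 = 0, so
    y(x) = −(4/2) x^2 + C1 x + C2.
Fixed left endpoint y(0) = 1 ⇒ C2 = 1.
The right endpoint x = 11 is free, so the natural (transversality) condition is ∂L/∂y' |_{x=11} = 0, i.e. y'(11) = 0.
Compute y'(x) = −4 x + C1, so y'(11) = −44 + C1 = 0 ⇒ C1 = 44.
Therefore the extremal is
    y(x) = −2 x^2 + 44 x + 1.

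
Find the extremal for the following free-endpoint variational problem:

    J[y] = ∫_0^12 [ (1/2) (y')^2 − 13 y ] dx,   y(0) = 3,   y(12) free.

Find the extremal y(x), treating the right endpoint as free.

The Lagrangian L = (1/2) (y')^2 − 13 y gives
    ∂L/∂y = −13,   ∂L/∂y' = y'.
Euler-Lagrange: d/dx(y') − (−13) = 0, i.e. y'' + 13 = 0, so
    y(x) = −(13/2) x^2 + C1 x + C2.
Fixed left endpoint y(0) = 3 ⇒ C2 = 3.
The right endpoint x = 12 is free, so the natural (transversality) condition is ∂L/∂y' |_{x=12} = 0, i.e. y'(12) = 0.
Compute y'(x) = −13 x + C1, so y'(12) = −156 + C1 = 0 ⇒ C1 = 156.
Therefore the extremal is
    y(x) = −(13/2) x^2 + 156 x + 3.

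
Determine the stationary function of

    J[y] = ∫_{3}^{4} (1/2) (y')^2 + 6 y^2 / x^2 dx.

The Lagrangian is L = (1/2) (y')^2 + 6 y^2 / x^2.
Compute ∂L/∂y = 12y/x^2, ∂L/∂y' = y'.
The Euler-Lagrange equation d/dx(∂L/∂y') − ∂L/∂y = 0 reduces to
    y'' − 12/x^2 · y = 0  (x > 0).
Its general solution is
    y(x) = A x^4 + B x^(-3),
with A, B fixed by the endpoint conditions.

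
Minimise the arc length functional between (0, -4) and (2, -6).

Arc-length functional: J[y] = ∫ sqrt(1 + (y')^2) dx.
Lagrangian L = sqrt(1 + (y')^2) has no explicit y dependence, so ∂L/∂y = 0 and the Euler-Lagrange equation gives
    d/dx( y' / sqrt(1 + (y')^2) ) = 0  ⇒  y' / sqrt(1 + (y')^2) = const.
Hence y' is constant, so y(x) is affine.
Fitting the endpoints (0, -4) and (2, -6):
    slope m = ((-6) − (-4)) / (2 − 0) = -1,
    intercept c = (-4) − m·0 = -4.
Extremal: y(x) = -x - 4.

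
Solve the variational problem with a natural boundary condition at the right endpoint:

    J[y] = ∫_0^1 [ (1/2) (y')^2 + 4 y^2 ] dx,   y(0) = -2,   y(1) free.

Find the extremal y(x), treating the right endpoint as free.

The Lagrangian L = (1/2) (y')^2 + 4 y^2 gives
    ∂L/∂y = 8 y,   ∂L/∂y' = y'.
Euler-Lagrange: y'' − 8 y = 0.
With k = sqrt(8), the general solution is
    y(x) = A cosh(sqrt(8) x) + B sinh(sqrt(8) x).
Fixed left endpoint y(0) = -2 ⇒ A = -2.
The right endpoint x = 1 is free, so the natural (transversality) condition is ∂L/∂y' |_{x=1} = 0, i.e. y'(1) = 0.
Compute y'(x) = A k sinh(k x) + B k cosh(k x), so
    y'(1) = A k sinh(k·1) + B k cosh(k·1) = 0
    ⇒ B = −A tanh(k·1) = 2 tanh(sqrt(8)·1).
Therefore the extremal is
    y(x) = −2 cosh(sqrt(8) x) + 2 tanh(sqrt(8)·1) sinh(sqrt(8) x).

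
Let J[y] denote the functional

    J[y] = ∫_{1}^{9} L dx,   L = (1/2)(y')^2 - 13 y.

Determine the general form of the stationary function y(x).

The Lagrangian is L = (1/2)(y')^2 - 13 y.
∂L/∂y = -13.
∂L/∂y' = y'.
The Euler-Lagrange equation d/dx(∂L/∂y') − ∂L/∂y = 0 becomes:
    y'' + 13 = 0
General solution: y(x) = -(13/2) x^2 + A x + B, where A and B are arbitrary constants fixed by the endpoint conditions.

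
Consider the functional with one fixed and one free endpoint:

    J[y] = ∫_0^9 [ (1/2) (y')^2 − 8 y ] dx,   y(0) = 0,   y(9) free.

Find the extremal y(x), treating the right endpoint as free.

The Lagrangian L = (1/2) (y')^2 − 8 y gives
    ∂L/∂y = −8,   ∂L/∂y' = y'.
Euler-Lagrange: d/dx(y') − (−8) = 0, i.e. y'' + 8 = 0, so
    y(x) = −(8/2) x^2 + C1 x + C2.
Fixed left endpoint y(0) = 0 ⇒ C2 = 0.
The right endpoint x = 9 is free, so the natural (transversality) condition is ∂L/∂y' |_{x=9} = 0, i.e. y'(9) = 0.
Compute y'(x) = −8 x + C1, so y'(9) = −72 + C1 = 0 ⇒ C1 = 72.
Therefore the extremal is
    y(x) = −4 x^2 + 72 x.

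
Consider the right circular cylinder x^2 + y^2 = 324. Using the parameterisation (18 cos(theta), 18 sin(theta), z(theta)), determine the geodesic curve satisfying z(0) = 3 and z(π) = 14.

Parameterise the cylinder of radius R = 18 as
    r(θ) = (18 cos θ, 18 sin θ, z(θ)).
The arc-length element is
    ds = sqrt(324 + (dz/dθ)^2) dθ,
so the Lagrangian is L = sqrt(324 + z'^2).
L depends on z' only, not on z or θ, so ∂L/∂z = 0 and
    ∂L/∂z' = z' / sqrt(324 + z'^2).
The Euler-Lagrange equation gives
    d/dθ( z' / sqrt(324 + z'^2) ) = 0,
so z' is constant. Integrating once:
    z(θ) = a θ + b,
a helix on the cylinder (a straight line when the cylinder is unrolled). The constants a, b are determined by the endpoint conditions.
With endpoint conditions z(0) = 3 and z(π) = 14: from z(0) = b we get b = 3, and a·π + 3 = 14 gives a = 11/π, so
    z(θ) = (11/π) θ + 3.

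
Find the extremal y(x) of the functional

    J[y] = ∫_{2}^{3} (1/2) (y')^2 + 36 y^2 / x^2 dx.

The Lagrangian is L = (1/2) (y')^2 + 36 y^2 / x^2.
Compute ∂L/∂y = 72y/x^2, ∂L/∂y' = y'.
The Euler-Lagrange equation d/dx(∂L/∂y') − ∂L/∂y = 0 reduces to
    y'' − 72/x^2 · y = 0  (x > 0).
Its general solution is
    y(x) = A x^9 + B x^(-8),
with A, B fixed by the endpoint conditions.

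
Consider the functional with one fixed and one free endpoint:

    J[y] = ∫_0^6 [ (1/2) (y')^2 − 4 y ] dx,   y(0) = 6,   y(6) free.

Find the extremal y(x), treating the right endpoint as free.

The Lagrangian L = (1/2) (y')^2 − 4 y gives
    ∂L/∂y = −4,   ∂L/∂y' = y'.
Euler-Lagrange: d/dx(y') − (−4) = 0, i.e. y'' + 4 = 0, so
    y(x) = −(4/2) x^2 + C1 x + C2.
Fixed left endpoint y(0) = 6 ⇒ C2 = 6.
The right endpoint x = 6 is free, so the natural (transversality) condition is ∂L/∂y' |_{x=6} = 0, i.e. y'(6) = 0.
Compute y'(x) = −4 x + C1, so y'(6) = −24 + C1 = 0 ⇒ C1 = 24.
Therefore the extremal is
    y(x) = −2 x^2 + 24 x + 6.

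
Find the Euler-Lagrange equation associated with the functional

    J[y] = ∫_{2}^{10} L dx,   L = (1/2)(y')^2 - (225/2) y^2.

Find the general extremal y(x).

The Lagrangian is L = (1/2)(y')^2 - (225/2) y^2.
∂L/∂y = -225y.
∂L/∂y' = y'.
The Euler-Lagrange equation d/dx(∂L/∂y') − ∂L/∂y = 0 becomes:
    y'' + 225 y = 0
General solution: y(x) = A sin(15x) + B cos(15x), where A and B are arbitrary constants fixed by the endpoint conditions.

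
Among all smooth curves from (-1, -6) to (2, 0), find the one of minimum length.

Arc-length functional: J[y] = ∫ sqrt(1 + (y')^2) dx.
Lagrangian L = sqrt(1 + (y')^2) has no explicit y dependence, so ∂L/∂y = 0 and the Euler-Lagrange equation gives
    d/dx( y' / sqrt(1 + (y')^2) ) = 0  ⇒  y' / sqrt(1 + (y')^2) = const.
Hence y' is constant, so y(x) is affine.
Fitting the endpoints (-1, -6) and (2, 0):
    slope m = (0 − (-6)) / (2 − (-1)) = 2,
    intercept c = (-6) − m·(-1) = -4.
Extremal: y(x) = 2 x - 4.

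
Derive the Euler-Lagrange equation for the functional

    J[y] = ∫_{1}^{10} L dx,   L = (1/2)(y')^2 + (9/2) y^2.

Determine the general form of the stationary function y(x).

The Lagrangian is L = (1/2)(y')^2 + (9/2) y^2.
∂L/∂y = 9y.
∂L/∂y' = y'.
The Euler-Lagrange equation d/dx(∂L/∂y') − ∂L/∂y = 0 becomes:
    y'' - 9 y = 0
General solution: y(x) = A e^(3x) + B e^(-3x), where A and B are arbitrary constants fixed by the endpoint conditions.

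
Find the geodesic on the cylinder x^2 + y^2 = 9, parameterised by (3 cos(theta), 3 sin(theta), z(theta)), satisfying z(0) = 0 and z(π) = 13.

Parameterise the cylinder of radius R = 3 as
    r(θ) = (3 cos θ, 3 sin θ, z(θ)).
The arc-length element is
    ds = sqrt(9 + (dz/dθ)^2) dθ,
so the Lagrangian is L = sqrt(9 + z'^2).
L depends on z' only, not on z or θ, so ∂L/∂z = 0 and
    ∂L/∂z' = z' / sqrt(9 + z'^2).
The Euler-Lagrange equation gives
    d/dθ( z' / sqrt(9 + z'^2) ) = 0,
so z' is constant. Integrating once:
    z(θ) = a θ + b,
a helix on the cylinder (a straight line when the cylinder is unrolled). The constants a, b are determined by the endpoint conditions.
With endpoint conditions z(0) = 0 and z(π) = 13: from z(0) = b we get b = 0, and a·π + 0 = 13 gives a = 13/π, so
    z(θ) = (13/π) θ.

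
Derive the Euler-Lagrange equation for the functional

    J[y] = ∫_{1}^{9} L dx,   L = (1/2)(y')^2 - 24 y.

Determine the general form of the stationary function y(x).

The Lagrangian is L = (1/2)(y')^2 - 24 y.
∂L/∂y = -24.
∂L/∂y' = y'.
The Euler-Lagrange equation d/dx(∂L/∂y') − ∂L/∂y = 0 becomes:
    y'' + 24 = 0
General solution: y(x) = -12 x^2 + A x + B, where A and B are arbitrary constants fixed by the endpoint conditions.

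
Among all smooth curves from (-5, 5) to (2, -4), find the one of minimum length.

Arc-length functional: J[y] = ∫ sqrt(1 + (y')^2) dx.
Lagrangian L = sqrt(1 + (y')^2) has no explicit y dependence, so ∂L/∂y = 0 and the Euler-Lagrange equation gives
    d/dx( y' / sqrt(1 + (y')^2) ) = 0  ⇒  y' / sqrt(1 + (y')^2) = const.
Hence y' is constant, so y(x) is affine.
Fitting the endpoints (-5, 5) and (2, -4):
    slope m = ((-4) − 5) / (2 − (-5)) = -9/7,
    intercept c = 5 − m·(-5) = -10/7.
Extremal: y(x) = (-9/7) x - 10/7.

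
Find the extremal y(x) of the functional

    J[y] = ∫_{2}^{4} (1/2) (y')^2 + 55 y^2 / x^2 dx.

The Lagrangian is L = (1/2) (y')^2 + 55 y^2 / x^2.
Compute ∂L/∂y = 110y/x^2, ∂L/∂y' = y'.
The Euler-Lagrange equation d/dx(∂L/∂y') − ∂L/∂y = 0 reduces to
    y'' − 110/x^2 · y = 0  (x > 0).
Its general solution is
    y(x) = A x^11 + B x^(-10),
with A, B fixed by the endpoint conditions.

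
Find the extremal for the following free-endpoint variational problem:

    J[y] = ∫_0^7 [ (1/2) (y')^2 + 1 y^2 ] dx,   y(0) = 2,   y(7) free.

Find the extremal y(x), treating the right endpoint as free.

The Lagrangian L = (1/2) (y')^2 + 1 y^2 gives
    ∂L/∂y = 2 y,   ∂L/∂y' = y'.
Euler-Lagrange: y'' − 2 y = 0.
With k = sqrt(2), the general solution is
    y(x) = A cosh(sqrt(2) x) + B sinh(sqrt(2) x).
Fixed left endpoint y(0) = 2 ⇒ A = 2.
The right endpoint x = 7 is free, so the natural (transversality) condition is ∂L/∂y' |_{x=7} = 0, i.e. y'(7) = 0.
Compute y'(x) = A k sinh(k x) + B k cosh(k x), so
    y'(7) = A k sinh(k·7) + B k cosh(k·7) = 0
    ⇒ B = −A tanh(k·7) = − 2 tanh(sqrt(2)·7).
Therefore the extremal is
    y(x) = 2 cosh(sqrt(2) x) − 2 tanh(sqrt(2)·7) sinh(sqrt(2) x).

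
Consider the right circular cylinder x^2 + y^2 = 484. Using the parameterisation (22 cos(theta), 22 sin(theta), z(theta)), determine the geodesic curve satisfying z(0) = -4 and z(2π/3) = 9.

Parameterise the cylinder of radius R = 22 as
    r(θ) = (22 cos θ, 22 sin θ, z(θ)).
The arc-length element is
    ds = sqrt(484 + (dz/dθ)^2) dθ,
so the Lagrangian is L = sqrt(484 + z'^2).
L depends on z' only, not on z or θ, so ∂L/∂z = 0 and
    ∂L/∂z' = z' / sqrt(484 + z'^2).
The Euler-Lagrange equation gives
    d/dθ( z' / sqrt(484 + z'^2) ) = 0,
so z' is constant. Integrating once:
    z(θ) = a θ + b,
a helix on the cylinder (a straight line when the cylinder is unrolled). The constants a, b are determined by the endpoint conditions.
With endpoint conditions z(0) = -4 and z(2π/3) = 9: from z(0) = b we get b = -4, and a·2π/3 + -4 = 9 gives a = 39/(2π), so
    z(θ) = (39/(2π)) θ − 4.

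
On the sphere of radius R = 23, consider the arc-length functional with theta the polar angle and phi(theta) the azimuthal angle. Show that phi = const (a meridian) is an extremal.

On the sphere of radius R = 23 with spherical coordinates (θ, φ), the induced metric is
    ds^2 = 529(dθ^2 + sin^2(θ) dφ^2).
Using θ as the parameter, the arc-length functional becomes
    J[φ] = ∫ 23 sqrt(1 + sin^2(θ) (dφ/dθ)^2) dθ.
So L = 23 sqrt(1 + sin^2(θ) φ'^2). Compute
    ∂L/∂φ = 0  (L has no explicit φ dependence),
    ∂L/∂φ' = 23 sin^2(θ) φ' / sqrt(1 + sin^2(θ) φ'^2).
For the candidate φ(θ) = c (constant), φ' = 0, so ∂L/∂φ' evaluated along the candidate vanishes, and ∂L/∂φ is identically zero. Hence
    d/dθ(∂L/∂φ') − ∂L/∂φ = 0
is satisfied. Therefore meridians φ = const are extremals of arc length — they are geodesics on the sphere.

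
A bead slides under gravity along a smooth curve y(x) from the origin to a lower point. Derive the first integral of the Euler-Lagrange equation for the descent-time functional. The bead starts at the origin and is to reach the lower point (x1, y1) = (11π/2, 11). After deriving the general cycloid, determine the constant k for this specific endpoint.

The Lagrangian L = sqrt((1 + y'^2) / y) has no explicit x dependence, so the Beltrami identity applies:
    L − y' ∂L/∂y' = C.
Compute ∂L/∂y' = y' / sqrt(y (1 + y'^2)).
Substitute:
    sqrt((1 + y'^2)/y) − y'·y' / sqrt(y (1 + y'^2))
    = (1 + y'^2) / sqrt(y (1 + y'^2)) − y'^2 / sqrt(y (1 + y'^2))
    = 1 / sqrt(y (1 + y'^2)) = C.
Squaring and rearranging gives the first integral
    y (1 + y'^2) = 1/C^2 =: k   (constant).
Solving this first-order ODE by the substitution
    y = (k/2)(1 − cos θ)
yields the cycloid parameterisation
    x(θ) = (k/2)(θ − sin θ),   y(θ) = (k/2)(1 − cos θ).
The constant k is fixed by the endpoint condition.
Now fit the given lower endpoint (x1, y1) = (11π/2, 11). At the bottom of the first arch (θ = π), the parametric equations give
    y(π) = (k/2)(1 − cos π) = k,
    x(π) = (k/2)(π − sin π) = kπ/2.
Matching y(π) = 11 gives k = 11, consistent with x(π) = 11π/2. Therefore the specific cycloid is
    x(θ) = (11/2)(θ − sin θ),   y(θ) = (11/2)(1 − cos θ).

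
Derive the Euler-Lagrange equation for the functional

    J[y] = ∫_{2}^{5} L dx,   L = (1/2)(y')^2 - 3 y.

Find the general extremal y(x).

The Lagrangian is L = (1/2)(y')^2 - 3 y.
∂L/∂y = -3.
∂L/∂y' = y'.
The Euler-Lagrange equation d/dx(∂L/∂y') − ∂L/∂y = 0 becomes:
    y'' + 3 = 0
General solution: y(x) = -(3/2) x^2 + A x + B, where A and B are arbitrary constants fixed by the endpoint conditions.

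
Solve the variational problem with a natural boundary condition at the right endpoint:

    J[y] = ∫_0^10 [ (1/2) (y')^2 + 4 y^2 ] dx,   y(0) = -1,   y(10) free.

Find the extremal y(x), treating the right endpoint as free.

The Lagrangian L = (1/2) (y')^2 + 4 y^2 gives
    ∂L/∂y = 8 y,   ∂L/∂y' = y'.
Euler-Lagrange: y'' − 8 y = 0.
With k = sqrt(8), the general solution is
    y(x) = A cosh(sqrt(8) x) + B sinh(sqrt(8) x).
Fixed left endpoint y(0) = -1 ⇒ A = -1.
The right endpoint x = 10 is free, so the natural (transversality) condition is ∂L/∂y' |_{x=10} = 0, i.e. y'(10) = 0.
Compute y'(x) = A k sinh(k x) + B k cosh(k x), so
    y'(10) = A k sinh(k·10) + B k cosh(k·10) = 0
    ⇒ B = −A tanh(k·10) = tanh(sqrt(8)·10).
Therefore the extremal is
    y(x) = −cosh(sqrt(8) x) + tanh(sqrt(8)·10) sinh(sqrt(8) x).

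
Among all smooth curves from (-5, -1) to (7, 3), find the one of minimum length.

Arc-length functional: J[y] = ∫ sqrt(1 + (y')^2) dx.
Lagrangian L = sqrt(1 + (y')^2) has no explicit y dependence, so ∂L/∂y = 0 and the Euler-Lagrange equation gives
    d/dx( y' / sqrt(1 + (y')^2) ) = 0  ⇒  y' / sqrt(1 + (y')^2) = const.
Hence y' is constant, so y(x) is affine.
Fitting the endpoints (-5, -1) and (7, 3):
    slope m = (3 − (-1)) / (7 − (-5)) = 1/3,
    intercept c = (-1) − m·(-5) = 2/3.
Extremal: y(x) = (1/3) x + 2/3.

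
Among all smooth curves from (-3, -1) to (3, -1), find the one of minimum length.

Arc-length functional: J[y] = ∫ sqrt(1 + (y')^2) dx.
Lagrangian L = sqrt(1 + (y')^2) has no explicit y dependence, so ∂L/∂y = 0 and the Euler-Lagrange equation gives
    d/dx( y' / sqrt(1 + (y')^2) ) = 0  ⇒  y' / sqrt(1 + (y')^2) = const.
Hence y' is constant, so y(x) is affine.
Fitting the endpoints (-3, -1) and (3, -1):
    slope m = ((-1) − (-1)) / (3 − (-3)) = 0,
    intercept c = (-1) − m·(-3) = -1.
Extremal: y(x) = -1.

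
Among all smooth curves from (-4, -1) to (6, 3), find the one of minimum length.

Arc-length functional: J[y] = ∫ sqrt(1 + (y')^2) dx.
Lagrangian L = sqrt(1 + (y')^2) has no explicit y dependence, so ∂L/∂y = 0 and the Euler-Lagrange equation gives
    d/dx( y' / sqrt(1 + (y')^2) ) = 0  ⇒  y' / sqrt(1 + (y')^2) = const.
Hence y' is constant, so y(x) is affine.
Fitting the endpoints (-4, -1) and (6, 3):
    slope m = (3 − (-1)) / (6 − (-4)) = 2/5,
    intercept c = (-1) − m·(-4) = 3/5.
Extremal: y(x) = (2/5) x + 3/5.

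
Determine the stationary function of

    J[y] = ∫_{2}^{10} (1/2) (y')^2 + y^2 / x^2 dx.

The Lagrangian is L = (1/2) (y')^2 + y^2 / x^2.
Compute ∂L/∂y = 2y/x^2, ∂L/∂y' = y'.
The Euler-Lagrange equation d/dx(∂L/∂y') − ∂L/∂y = 0 reduces to
    y'' − 2/x^2 · y = 0  (x > 0).
Its general solution is
    y(x) = A x^2 + B / x,
with A, B fixed by the endpoint conditions.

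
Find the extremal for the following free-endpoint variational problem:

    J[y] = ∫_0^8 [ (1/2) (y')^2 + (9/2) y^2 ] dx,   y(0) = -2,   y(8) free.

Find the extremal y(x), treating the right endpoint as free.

The Lagrangian L = (1/2) (y')^2 + (9/2) y^2 gives
    ∂L/∂y = 9 y,   ∂L/∂y' = y'.
Euler-Lagrange: y'' − 9 y = 0.
With k = 3, the general solution is
    y(x) = A cosh(3 x) + B sinh(3 x).
Fixed left endpoint y(0) = -2 ⇒ A = -2.
The right endpoint x = 8 is free, so the natural (transversality) condition is ∂L/∂y' |_{x=8} = 0, i.e. y'(8) = 0.
Compute y'(x) = A k sinh(k x) + B k cosh(k x), so
    y'(8) = A k sinh(k·8) + B k cosh(k·8) = 0
    ⇒ B = −A tanh(k·8) = 2 tanh(3·8).
Therefore the extremal is
    y(x) = −2 cosh(3 x) + 2 tanh(3·8) sinh(3 x).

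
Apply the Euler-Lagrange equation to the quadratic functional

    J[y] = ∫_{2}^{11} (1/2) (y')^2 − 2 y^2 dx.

The Lagrangian is L = (1/2) (y')^2 − 2 y^2.
Compute ∂L/∂y = -4y, ∂L/∂y' = y'.
The Euler-Lagrange equation d/dx(∂L/∂y') − ∂L/∂y = 0 reduces to
    y'' + 4 y = 0.
Its general solution is
    y(x) = A sin(2x) + B cos(2x),
with A, B fixed by the endpoint conditions.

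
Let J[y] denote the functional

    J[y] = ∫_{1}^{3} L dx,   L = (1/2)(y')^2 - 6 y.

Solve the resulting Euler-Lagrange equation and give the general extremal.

The Lagrangian is L = (1/2)(y')^2 - 6 y.
∂L/∂y = -6.
∂L/∂y' = y'.
The Euler-Lagrange equation d/dx(∂L/∂y') − ∂L/∂y = 0 becomes:
    y'' + 6 = 0
General solution: y(x) = -3 x^2 + A x + B, where A and B are arbitrary constants fixed by the endpoint conditions.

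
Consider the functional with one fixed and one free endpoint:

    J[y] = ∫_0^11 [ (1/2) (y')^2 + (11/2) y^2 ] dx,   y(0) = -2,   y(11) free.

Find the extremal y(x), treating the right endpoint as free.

The Lagrangian L = (1/2) (y')^2 + (11/2) y^2 gives
    ∂L/∂y = 11 y,   ∂L/∂y' = y'.
Euler-Lagrange: y'' − 11 y = 0.
With k = sqrt(11), the general solution is
    y(x) = A cosh(sqrt(11) x) + B sinh(sqrt(11) x).
Fixed left endpoint y(0) = -2 ⇒ A = -2.
The right endpoint x = 11 is free, so the natural (transversality) condition is ∂L/∂y' |_{x=11} = 0, i.e. y'(11) = 0.
Compute y'(x) = A k sinh(k x) + B k cosh(k x), so
    y'(11) = A k sinh(k·11) + B k cosh(k·11) = 0
    ⇒ B = −A tanh(k·11) = 2 tanh(sqrt(11)·11).
Therefore the extremal is
    y(x) = −2 cosh(sqrt(11) x) + 2 tanh(sqrt(11)·11) sinh(sqrt(11) x).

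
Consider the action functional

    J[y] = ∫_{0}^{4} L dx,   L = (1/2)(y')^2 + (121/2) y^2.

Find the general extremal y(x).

The Lagrangian is L = (1/2)(y')^2 + (121/2) y^2.
∂L/∂y = 121y.
∂L/∂y' = y'.
The Euler-Lagrange equation d/dx(∂L/∂y') − ∂L/∂y = 0 becomes:
    y'' - 121 y = 0
General solution: y(x) = A e^(11x) + B e^(-11x), where A and B are arbitrary constants fixed by the endpoint conditions.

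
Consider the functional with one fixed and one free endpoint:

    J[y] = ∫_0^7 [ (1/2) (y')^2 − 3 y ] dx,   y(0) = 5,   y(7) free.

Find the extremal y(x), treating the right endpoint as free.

The Lagrangian L = (1/2) (y')^2 − 3 y gives
    ∂L/∂y = −3,   ∂L/∂y' = y'.
Euler-Lagrange: d/dx(y') − (−3) = 0, i.e. y'' + 3 = 0, so
    y(x) = −(3/2) x^2 + C1 x + C2.
Fixed left endpoint y(0) = 5 ⇒ C2 = 5.
The right endpoint x = 7 is free, so the natural (transversality) condition is ∂L/∂y' |_{x=7} = 0, i.e. y'(7) = 0.
Compute y'(x) = −3 x + C1, so y'(7) = −21 + C1 = 0 ⇒ C1 = 21.
Therefore the extremal is
    y(x) = −(3/2) x^2 + 21 x + 5.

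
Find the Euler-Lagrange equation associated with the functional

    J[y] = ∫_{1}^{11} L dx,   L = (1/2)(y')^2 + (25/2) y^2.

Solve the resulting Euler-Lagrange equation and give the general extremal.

The Lagrangian is L = (1/2)(y')^2 + (25/2) y^2.
∂L/∂y = 25y.
∂L/∂y' = y'.
The Euler-Lagrange equation d/dx(∂L/∂y') − ∂L/∂y = 0 becomes:
    y'' - 25 y = 0
General solution: y(x) = A e^(5x) + B e^(-5x), where A and B are arbitrary constants fixed by the endpoint conditions.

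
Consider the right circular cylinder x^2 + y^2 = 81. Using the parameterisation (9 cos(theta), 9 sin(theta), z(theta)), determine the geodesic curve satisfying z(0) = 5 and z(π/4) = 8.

Parameterise the cylinder of radius R = 9 as
    r(θ) = (9 cos θ, 9 sin θ, z(θ)).
The arc-length element is
    ds = sqrt(81 + (dz/dθ)^2) dθ,
so the Lagrangian is L = sqrt(81 + z'^2).
L depends on z' only, not on z or θ, so ∂L/∂z = 0 and
    ∂L/∂z' = z' / sqrt(81 + z'^2).
The Euler-Lagrange equation gives
    d/dθ( z' / sqrt(81 + z'^2) ) = 0,
so z' is constant. Integrating once:
    z(θ) = a θ + b,
a helix on the cylinder (a straight line when the cylinder is unrolled). The constants a, b are determined by the endpoint conditions.
With endpoint conditions z(0) = 5 and z(π/4) = 8: from z(0) = b we get b = 5, and a·π/4 + 5 = 8 gives a = 12/π, so
    z(θ) = (12/π) θ + 5.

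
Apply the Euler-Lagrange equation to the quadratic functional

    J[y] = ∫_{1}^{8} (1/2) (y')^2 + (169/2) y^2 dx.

The Lagrangian is L = (1/2) (y')^2 + (169/2) y^2.
Compute ∂L/∂y = 169y, ∂L/∂y' = y'.
The Euler-Lagrange equation d/dx(∂L/∂y') − ∂L/∂y = 0 reduces to
    y'' − 169 y = 0.
Its general solution is
    y(x) = A e^(13x) + B e^(−13x),
with A, B fixed by the endpoint conditions.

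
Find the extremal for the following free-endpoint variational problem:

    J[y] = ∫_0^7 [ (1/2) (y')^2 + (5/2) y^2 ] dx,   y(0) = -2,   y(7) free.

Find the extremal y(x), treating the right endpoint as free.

The Lagrangian L = (1/2) (y')^2 + (5/2) y^2 gives
    ∂L/∂y = 5 y,   ∂L/∂y' = y'.
Euler-Lagrange: y'' − 5 y = 0.
With k = sqrt(5), the general solution is
    y(x) = A cosh(sqrt(5) x) + B sinh(sqrt(5) x).
Fixed left endpoint y(0) = -2 ⇒ A = -2.
The right endpoint x = 7 is free, so the natural (transversality) condition is ∂L/∂y' |_{x=7} = 0, i.e. y'(7) = 0.
Compute y'(x) = A k sinh(k x) + B k cosh(k x), so
    y'(7) = A k sinh(k·7) + B k cosh(k·7) = 0
    ⇒ B = −A tanh(k·7) = 2 tanh(sqrt(5)·7).
Therefore the extremal is
    y(x) = −2 cosh(sqrt(5) x) + 2 tanh(sqrt(5)·7) sinh(sqrt(5) x).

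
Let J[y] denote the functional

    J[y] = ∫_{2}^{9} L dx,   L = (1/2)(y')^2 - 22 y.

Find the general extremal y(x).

The Lagrangian is L = (1/2)(y')^2 - 22 y.
∂L/∂y = -22.
∂L/∂y' = y'.
The Euler-Lagrange equation d/dx(∂L/∂y') − ∂L/∂y = 0 becomes:
    y'' + 22 = 0
General solution: y(x) = -11 x^2 + A x + B, where A and B are arbitrary constants fixed by the endpoint conditions.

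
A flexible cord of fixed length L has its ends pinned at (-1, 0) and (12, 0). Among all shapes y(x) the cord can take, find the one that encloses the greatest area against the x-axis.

Set up the augmented Lagrangian using a multiplier λ for the length constraint:
    F(y, y') = y − λ sqrt(1 + y'^2).
F has no explicit x dependence, so the Beltrami identity yields a first integral
    F − y' ∂F/∂y' = C.
Compute ∂F/∂y' = −λ y' / sqrt(1 + y'^2). Then
    y − λ sqrt(1 + y'^2) + λ y'^2 / sqrt(1 + y'^2) = C
    ⇒  y − λ / sqrt(1 + y'^2) = C.
Solving for y' and integrating gives
    (x − a)^2 + (y − b)^2 = λ^2,
a circular arc of radius λ. The constants a, b are determined by the endpoint conditions y(-1) = y(12) = 0, and λ is fixed implicitly by the length constraint
    ∫_{-1}^{12} sqrt(1 + y'^2) dx = L.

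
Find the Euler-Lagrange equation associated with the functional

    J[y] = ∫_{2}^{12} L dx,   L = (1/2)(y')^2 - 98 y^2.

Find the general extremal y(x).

The Lagrangian is L = (1/2)(y')^2 - 98 y^2.
∂L/∂y = -196y.
∂L/∂y' = y'.
The Euler-Lagrange equation d/dx(∂L/∂y') − ∂L/∂y = 0 becomes:
    y'' + 196 y = 0
General solution: y(x) = A sin(14x) + B cos(14x), where A and B are arbitrary constants fixed by the endpoint conditions.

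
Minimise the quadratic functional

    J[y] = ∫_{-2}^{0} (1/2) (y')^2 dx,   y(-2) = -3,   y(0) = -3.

The Lagrangian is L = (1/2) (y')^2.
Compute ∂L/∂y = 0, ∂L/∂y' = y'.
The Euler-Lagrange equation d/dx(∂L/∂y') − ∂L/∂y = 0 reduces to
    y'' = 0.
Its general solution is
    y(x) = A x + B,
with A, B fixed by the endpoint conditions.
Applying the endpoint conditions y(-2) = -3 and y(0) = -3: solve A·-2 + B = -3 and A·0 + B = -3. Subtracting gives A(0 − -2) = -3 − -3, so A = 0, and B = -3 − A·-2 = -3. Therefore
    y(x) = -3.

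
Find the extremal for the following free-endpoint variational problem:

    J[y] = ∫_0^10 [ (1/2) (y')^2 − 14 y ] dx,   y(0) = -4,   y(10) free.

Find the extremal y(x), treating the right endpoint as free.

The Lagrangian L = (1/2) (y')^2 − 14 y gives
    ∂L/∂y = −14,   ∂L/∂y' = y'.
Euler-Lagrange: d/dx(y') − (−14) = 0, i.e. y'' + 14 = 0, so
    y(x) = −(14/2) x^2 + C1 x + C2.
Fixed left endpoint y(0) = -4 ⇒ C2 = -4.
The right endpoint x = 10 is free, so the natural (transversality) condition is ∂L/∂y' |_{x=10} = 0, i.e. y'(10) = 0.
Compute y'(x) = −14 x + C1, so y'(10) = −140 + C1 = 0 ⇒ C1 = 140.
Therefore the extremal is
    y(x) = −7 x^2 + 140 x − 4.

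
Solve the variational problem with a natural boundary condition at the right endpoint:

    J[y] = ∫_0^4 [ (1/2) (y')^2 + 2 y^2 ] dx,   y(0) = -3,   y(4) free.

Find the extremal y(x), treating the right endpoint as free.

The Lagrangian L = (1/2) (y')^2 + 2 y^2 gives
    ∂L/∂y = 4 y,   ∂L/∂y' = y'.
Euler-Lagrange: y'' − 4 y = 0.
With k = 2, the general solution is
    y(x) = A cosh(2 x) + B sinh(2 x).
Fixed left endpoint y(0) = -3 ⇒ A = -3.
The right endpoint x = 4 is free, so the natural (transversality) condition is ∂L/∂y' |_{x=4} = 0, i.e. y'(4) = 0.
Compute y'(x) = A k sinh(k x) + B k cosh(k x), so
    y'(4) = A k sinh(k·4) + B k cosh(k·4) = 0
    ⇒ B = −A tanh(k·4) = 3 tanh(2·4).
Therefore the extremal is
    y(x) = −3 cosh(2 x) + 3 tanh(2·4) sinh(2 x).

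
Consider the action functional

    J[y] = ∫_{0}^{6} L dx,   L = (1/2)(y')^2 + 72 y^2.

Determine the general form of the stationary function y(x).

The Lagrangian is L = (1/2)(y')^2 + 72 y^2.
∂L/∂y = 144y.
∂L/∂y' = y'.
The Euler-Lagrange equation d/dx(∂L/∂y') − ∂L/∂y = 0 becomes:
    y'' - 144 y = 0
General solution: y(x) = A e^(12x) + B e^(-12x), where A and B are arbitrary constants fixed by the endpoint conditions.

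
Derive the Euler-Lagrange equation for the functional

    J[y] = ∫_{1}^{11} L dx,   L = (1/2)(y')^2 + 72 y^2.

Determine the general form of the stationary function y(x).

The Lagrangian is L = (1/2)(y')^2 + 72 y^2.
∂L/∂y = 144y.
∂L/∂y' = y'.
The Euler-Lagrange equation d/dx(∂L/∂y') − ∂L/∂y = 0 becomes:
    y'' - 144 y = 0
General solution: y(x) = A e^(12x) + B e^(-12x), where A and B are arbitrary constants fixed by the endpoint conditions.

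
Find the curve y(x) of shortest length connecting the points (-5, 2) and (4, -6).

Arc-length functional: J[y] = ∫ sqrt(1 + (y')^2) dx.
Lagrangian L = sqrt(1 + (y')^2) has no explicit y dependence, so ∂L/∂y = 0 and the Euler-Lagrange equation gives
    d/dx( y' / sqrt(1 + (y')^2) ) = 0  ⇒  y' / sqrt(1 + (y')^2) = const.
Hence y' is constant, so y(x) is affine.
Fitting the endpoints (-5, 2) and (4, -6):
    slope m = ((-6) − 2) / (4 − (-5)) = -8/9,
    intercept c = 2 − m·(-5) = -22/9.
Extremal: y(x) = (-8/9) x - 22/9.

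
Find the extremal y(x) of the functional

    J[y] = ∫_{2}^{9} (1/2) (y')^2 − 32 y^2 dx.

The Lagrangian is L = (1/2) (y')^2 − 32 y^2.
Compute ∂L/∂y = -64y, ∂L/∂y' = y'.
The Euler-Lagrange equation d/dx(∂L/∂y') − ∂L/∂y = 0 reduces to
    y'' + 64 y = 0.
Its general solution is
    y(x) = A sin(8x) + B cos(8x),
with A, B fixed by the endpoint conditions.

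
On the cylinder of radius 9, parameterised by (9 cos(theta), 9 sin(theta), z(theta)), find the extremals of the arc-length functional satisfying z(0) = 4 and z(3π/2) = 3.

Parameterise the cylinder of radius R = 9 as
    r(θ) = (9 cos θ, 9 sin θ, z(θ)).
The arc-length element is
    ds = sqrt(81 + (dz/dθ)^2) dθ,
so the Lagrangian is L = sqrt(81 + z'^2).
L depends on z' only, not on z or θ, so ∂L/∂z = 0 and
    ∂L/∂z' = z' / sqrt(81 + z'^2).
The Euler-Lagrange equation gives
    d/dθ( z' / sqrt(81 + z'^2) ) = 0,
so z' is constant. Integrating once:
    z(θ) = a θ + b,
a helix on the cylinder (a straight line when the cylinder is unrolled). The constants a, b are determined by the endpoint conditions.
With endpoint conditions z(0) = 4 and z(3π/2) = 3: from z(0) = b we get b = 4, and a·3π/2 + 4 = 3 gives a = -2/(3π), so
    z(θ) = (-2/(3π)) θ + 4.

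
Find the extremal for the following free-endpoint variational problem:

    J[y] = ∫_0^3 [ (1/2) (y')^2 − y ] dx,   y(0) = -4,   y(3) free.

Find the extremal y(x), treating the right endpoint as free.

The Lagrangian L = (1/2) (y')^2 − y gives
    ∂L/∂y = −1,   ∂L/∂y' = y'.
Euler-Lagrange: d/dx(y') − (−1) = 0, i.e. y'' + 1 = 0, so
    y(x) = −(1/2) x^2 + C1 x + C2.
Fixed left endpoint y(0) = -4 ⇒ C2 = -4.
The right endpoint x = 3 is free, so the natural (transversality) condition is ∂L/∂y' |_{x=3} = 0, i.e. y'(3) = 0.
Compute y'(x) = −1 x + C1, so y'(3) = −3 + C1 = 0 ⇒ C1 = 3.
Therefore the extremal is
    y(x) = −x^2/2 + 3 x − 4.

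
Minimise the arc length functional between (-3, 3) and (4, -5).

Arc-length functional: J[y] = ∫ sqrt(1 + (y')^2) dx.
Lagrangian L = sqrt(1 + (y')^2) has no explicit y dependence, so ∂L/∂y = 0 and the Euler-Lagrange equation gives
    d/dx( y' / sqrt(1 + (y')^2) ) = 0  ⇒  y' / sqrt(1 + (y')^2) = const.
Hence y' is constant, so y(x) is affine.
Fitting the endpoints (-3, 3) and (4, -5):
    slope m = ((-5) − 3) / (4 − (-3)) = -8/7,
    intercept c = 3 − m·(-3) = -3/7.
Extremal: y(x) = (-8/7) x - 3/7.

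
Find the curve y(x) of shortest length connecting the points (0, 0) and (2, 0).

Arc-length functional: J[y] = ∫ sqrt(1 + (y')^2) dx.
Lagrangian L = sqrt(1 + (y')^2) has no explicit y dependence, so ∂L/∂y = 0 and the Euler-Lagrange equation gives
    d/dx( y' / sqrt(1 + (y')^2) ) = 0  ⇒  y' / sqrt(1 + (y')^2) = const.
Hence y' is constant, so y(x) is affine.
Fitting the endpoints (0, 0) and (2, 0):
    slope m = (0 − 0) / (2 − 0) = 0,
    intercept c = 0 − m·0 = 0.
Extremal: y(x) = 0.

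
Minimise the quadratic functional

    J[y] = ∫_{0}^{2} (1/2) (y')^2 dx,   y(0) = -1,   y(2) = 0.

The Lagrangian is L = (1/2) (y')^2.
Compute ∂L/∂y = 0, ∂L/∂y' = y'.
The Euler-Lagrange equation d/dx(∂L/∂y') − ∂L/∂y = 0 reduces to
    y'' = 0.
Its general solution is
    y(x) = A x + B,
with A, B fixed by the endpoint conditions.
Applying the endpoint conditions y(0) = -1 and y(2) = 0: solve A·0 + B = -1 and A·2 + B = 0. Subtracting gives A(2 − 0) = 0 − -1, so A = 1/2, and B = -1 − A·0 = -1. Therefore
    y(x) = (1/2) x - 1.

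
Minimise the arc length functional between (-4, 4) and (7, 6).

Arc-length functional: J[y] = ∫ sqrt(1 + (y')^2) dx.
Lagrangian L = sqrt(1 + (y')^2) has no explicit y dependence, so ∂L/∂y = 0 and the Euler-Lagrange equation gives
    d/dx( y' / sqrt(1 + (y')^2) ) = 0  ⇒  y' / sqrt(1 + (y')^2) = const.
Hence y' is constant, so y(x) is affine.
Fitting the endpoints (-4, 4) and (7, 6):
    slope m = (6 − 4) / (7 − (-4)) = 2/11,
    intercept c = 4 − m·(-4) = 52/11.
Extremal: y(x) = (2/11) x + 52/11.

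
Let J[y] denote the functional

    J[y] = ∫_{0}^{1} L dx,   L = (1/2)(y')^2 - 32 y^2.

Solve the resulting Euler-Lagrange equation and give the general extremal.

The Lagrangian is L = (1/2)(y')^2 - 32 y^2.
∂L/∂y = -64y.
∂L/∂y' = y'.
The Euler-Lagrange equation d/dx(∂L/∂y') − ∂L/∂y = 0 becomes:
    y'' + 64 y = 0
General solution: y(x) = A sin(8x) + B cos(8x), where A and B are arbitrary constants fixed by the endpoint conditions.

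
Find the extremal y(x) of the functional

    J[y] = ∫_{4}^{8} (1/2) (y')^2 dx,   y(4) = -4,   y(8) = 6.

The Lagrangian is L = (1/2) (y')^2.
Compute ∂L/∂y = 0, ∂L/∂y' = y'.
The Euler-Lagrange equation d/dx(∂L/∂y') − ∂L/∂y = 0 reduces to
    y'' = 0.
Its general solution is
    y(x) = A x + B,
with A, B fixed by the endpoint conditions.
Applying the endpoint conditions y(4) = -4 and y(8) = 6: solve A·4 + B = -4 and A·8 + B = 6. Subtracting gives A(8 − 4) = 6 − -4, so A = 5/2, and B = -4 − A·4 = -14. Therefore
    y(x) = (5/2) x - 14.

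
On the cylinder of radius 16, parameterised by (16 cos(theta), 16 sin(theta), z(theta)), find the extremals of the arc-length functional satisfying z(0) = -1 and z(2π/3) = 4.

Parameterise the cylinder of radius R = 16 as
    r(θ) = (16 cos θ, 16 sin θ, z(θ)).
The arc-length element is
    ds = sqrt(256 + (dz/dθ)^2) dθ,
so the Lagrangian is L = sqrt(256 + z'^2).
L depends on z' only, not on z or θ, so ∂L/∂z = 0 and
    ∂L/∂z' = z' / sqrt(256 + z'^2).
The Euler-Lagrange equation gives
    d/dθ( z' / sqrt(256 + z'^2) ) = 0,
so z' is constant. Integrating once:
    z(θ) = a θ + b,
a helix on the cylinder (a straight line when the cylinder is unrolled). The constants a, b are determined by the endpoint conditions.
With endpoint conditions z(0) = -1 and z(2π/3) = 4: from z(0) = b we get b = -1, and a·2π/3 + -1 = 4 gives a = 15/(2π), so
    z(θ) = (15/(2π)) θ − 1.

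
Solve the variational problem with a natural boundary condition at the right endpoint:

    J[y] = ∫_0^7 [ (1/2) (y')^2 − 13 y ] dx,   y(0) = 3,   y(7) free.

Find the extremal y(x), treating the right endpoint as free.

The Lagrangian L = (1/2) (y')^2 − 13 y gives
    ∂L/∂y = −13,   ∂L/∂y' = y'.
Euler-Lagrange: d/dx(y') − (−13) = 0, i.e. y'' + 13 = 0, so
    y(x) = −(13/2) x^2 + C1 x + C2.
Fixed left endpoint y(0) = 3 ⇒ C2 = 3.
The right endpoint x = 7 is free, so the natural (transversality) condition is ∂L/∂y' |_{x=7} = 0, i.e. y'(7) = 0.
Compute y'(x) = −13 x + C1, so y'(7) = −91 + C1 = 0 ⇒ C1 = 91.
Therefore the extremal is
    y(x) = −(13/2) x^2 + 91 x + 3.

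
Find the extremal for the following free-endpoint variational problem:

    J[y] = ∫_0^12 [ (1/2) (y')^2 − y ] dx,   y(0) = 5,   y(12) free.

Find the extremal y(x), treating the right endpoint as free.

The Lagrangian L = (1/2) (y')^2 − y gives
    ∂L/∂y = −1,   ∂L/∂y' = y'.
Euler-Lagrange: d/dx(y') − (−1) = 0, i.e. y'' + 1 = 0, so
    y(x) = −(1/2) x^2 + C1 x + C2.
Fixed left endpoint y(0) = 5 ⇒ C2 = 5.
The right endpoint x = 12 is free, so the natural (transversality) condition is ∂L/∂y' |_{x=12} = 0, i.e. y'(12) = 0.
Compute y'(x) = −1 x + C1, so y'(12) = −12 + C1 = 0 ⇒ C1 = 12.
Therefore the extremal is
    y(x) = −x^2/2 + 12 x + 5.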